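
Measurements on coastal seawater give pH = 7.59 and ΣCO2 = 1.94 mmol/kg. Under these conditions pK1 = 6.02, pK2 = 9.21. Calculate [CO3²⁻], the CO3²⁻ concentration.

α₂ = 1 / (1 + [H⁺]/K2 + [H⁺]²/(K1K2)) = 1 / (1 + 10^+1.62 + 10^+0.05)
   = 1 / (1 + 41.687 + 1.1220) = 1/43.809 = 0.02283
[CO3²⁻] = α₂ × DIC = 0.02283 × 1.94 = 0.0443 mmol/kg

[CO3²⁻] = 0.0443 mmol/kg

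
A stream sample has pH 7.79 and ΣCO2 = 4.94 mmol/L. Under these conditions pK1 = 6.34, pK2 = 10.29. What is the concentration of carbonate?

[CO3²⁻] = 15.0 μmol/L

α₂ = 1 / (1 + [H⁺]/K2 + [H⁺]²/(K1K2)) = 1 / (1 + 10^+2.50 + 10^+1.05)
   = 1 / (1 + 316.23 + 11.220) = 1/328.45 = 0.003045
[CO3²⁻] = α₂ × DIC = 0.003045 × 4.94 = 0.0150 mmol/L = 15.0 μmol/L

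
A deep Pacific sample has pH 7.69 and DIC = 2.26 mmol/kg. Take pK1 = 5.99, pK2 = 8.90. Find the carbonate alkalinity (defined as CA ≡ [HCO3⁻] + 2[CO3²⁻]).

CA = [HCO3⁻] + 2[CO3²⁻] = (α₁ + 2α₂)·DIC
At pH 7.69: [H⁺]/K1 = 10^-1.70 = 0.019953, K2/[H⁺] = 10^-1.21 = 0.061660
α₁ = 1/(1 + 0.019953 + 0.061660) = 1/1.0816 = 0.9245; α₂ = α₁·K2/[H⁺] = 0.05701
α₁ + 2α₂ = 1.0386
CA = 1.0386 × 2.26 = 2.35 mmol/kg

CA = 2.35 mmol/kg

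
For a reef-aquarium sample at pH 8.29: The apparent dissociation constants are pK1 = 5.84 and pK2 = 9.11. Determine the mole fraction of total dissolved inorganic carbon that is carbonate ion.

α₂ = 0.131

α₂ = 1 / (1 + [H⁺]/K2 + [H⁺]²/(K1K2)) = 1 / (1 + 10^+0.82 + 10^-1.63)
   = 1 / (1 + 6.6069 + 0.023442) = 1/7.6304 = 0.1311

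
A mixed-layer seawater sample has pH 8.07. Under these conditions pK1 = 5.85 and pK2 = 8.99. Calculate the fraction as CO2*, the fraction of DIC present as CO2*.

α₀ = 1 / (1 + K1/[H⁺] + K1K2/[H⁺]²) = 1 / (1 + 10^+2.22 + 10^+1.30)
   = 1 / (1 + 165.96 + 19.953) = 1/186.91 = 0.005350

α₀ = 0.00535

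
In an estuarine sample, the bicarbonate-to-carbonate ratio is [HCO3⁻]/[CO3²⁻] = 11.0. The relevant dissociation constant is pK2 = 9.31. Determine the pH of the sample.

pH = 8.27

From K2 = [H⁺][CO3²⁻]/[HCO3⁻]:  pH = pK2 − log₁₀([HCO3⁻]/[CO3²⁻])
log₁₀(11.0) = +1.041
pH = 9.31 − (+1.041) = 8.27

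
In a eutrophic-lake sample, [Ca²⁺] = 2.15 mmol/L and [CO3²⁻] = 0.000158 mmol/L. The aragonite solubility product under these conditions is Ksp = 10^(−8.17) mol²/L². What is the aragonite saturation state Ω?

Ω = 0.0502

Ksp = 10^(−8.17) = 6.761×10^-9
Ω = [Ca²⁺][CO3²⁻]/Ksp = (2.15×10^-3)(0.000158×10^-3) / 6.761×10^-9 = 0.0502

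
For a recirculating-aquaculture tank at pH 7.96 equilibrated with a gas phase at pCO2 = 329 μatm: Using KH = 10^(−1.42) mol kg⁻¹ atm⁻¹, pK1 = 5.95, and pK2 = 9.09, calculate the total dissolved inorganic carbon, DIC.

DIC = 1.39 mmol/kg

[CO2*] = KH · pCO2 = 10^(−1.42) × 329×10^-6 = 1.251×10^-5 mol/kg
α₀ = 1/(1 + K1/[H⁺] + K1K2/[H⁺]²) = 1/(1 + 10^+2.01 + 10^+0.88) = 0.009016
DIC = [CO2*]/α₀ = 1.251×10^-5 / 0.009016 = 1.39 mmol/kg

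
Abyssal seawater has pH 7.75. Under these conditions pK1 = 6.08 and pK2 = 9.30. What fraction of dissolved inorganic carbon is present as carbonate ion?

α₂ = 0.0269

α₂ = 1 / (1 + [H⁺]/K2 + [H⁺]²/(K1K2)) = 1 / (1 + 10^+1.55 + 10^-0.12)
   = 1 / (1 + 35.481 + 0.75858) = 1/37.240 = 0.02685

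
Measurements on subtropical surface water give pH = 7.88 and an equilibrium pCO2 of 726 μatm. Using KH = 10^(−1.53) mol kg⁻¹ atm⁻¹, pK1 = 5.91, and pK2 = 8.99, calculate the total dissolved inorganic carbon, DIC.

DIC = 2.18 mmol/kg

[CO2*] = KH · pCO2 = 10^(−1.53) × 726×10^-6 = 2.143×10^-5 mol/kg
α₀ = 1/(1 + K1/[H⁺] + K1K2/[H⁺]²) = 1/(1 + 10^+1.97 + 10^+0.86) = 0.009845
DIC = [CO2*]/α₀ = 2.143×10^-5 / 0.009845 = 2.18 mmol/kg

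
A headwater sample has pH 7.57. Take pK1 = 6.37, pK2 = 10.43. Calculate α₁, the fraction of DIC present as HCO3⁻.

α₁ = 1 / (1 + [H⁺]/K1 + K2/[H⁺]) = 1 / (1 + 10^-1.20 + 10^-2.86)
   = 1 / (1 + 0.063096 + 0.0013804) = 1/1.0645 = 0.9394

α₁ = 0.939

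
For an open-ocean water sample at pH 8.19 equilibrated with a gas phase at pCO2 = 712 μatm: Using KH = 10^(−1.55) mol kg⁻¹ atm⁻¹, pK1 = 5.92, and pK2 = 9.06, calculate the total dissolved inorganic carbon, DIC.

DIC = 4.26 mmol/kg

[CO2*] = KH · pCO2 = 10^(−1.55) × 712×10^-6 = 2.007×10^-5 mol/kg
α₀ = 1/(1 + K1/[H⁺] + K1K2/[H⁺]²) = 1/(1 + 10^+2.27 + 10^+1.40) = 0.004710
DIC = [CO2*]/α₀ = 2.007×10^-5 / 0.004710 = 4.26 mmol/kg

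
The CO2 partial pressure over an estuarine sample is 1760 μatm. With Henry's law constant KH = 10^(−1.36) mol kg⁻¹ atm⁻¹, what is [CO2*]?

KH = 10^(−1.36) = 4.365×10^-2 mol kg⁻¹ atm⁻¹
[CO2*] = KH · pCO2 = 4.365×10^-2 × 1760×10^-6 atm = 7.68×10^-5 mol/kg

[CO2*] = 76.8 μmol/kg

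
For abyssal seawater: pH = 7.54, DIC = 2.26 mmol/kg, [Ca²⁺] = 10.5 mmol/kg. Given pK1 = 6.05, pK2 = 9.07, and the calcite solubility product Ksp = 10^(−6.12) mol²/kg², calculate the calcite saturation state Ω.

α₂ = 1 / (1 + [H⁺]/K2 + [H⁺]²/(K1K2)) = 1 / (1 + 10^+1.53 + 10^+0.04)
   = 1 / (1 + 33.884 + 1.0965) = 1/35.981 = 0.02779
[CO3²⁻] = α₂ × DIC = 0.02779 × 2.26 = 0.06281 mmol/kg
Ksp = 10^(−6.12) = 7.586×10^-7
Ω = [Ca²⁺][CO3²⁻]/Ksp = (10.5×10^-3)(6.281×10^-5) / 7.586×10^-7 = 0.869

Ω = 0.869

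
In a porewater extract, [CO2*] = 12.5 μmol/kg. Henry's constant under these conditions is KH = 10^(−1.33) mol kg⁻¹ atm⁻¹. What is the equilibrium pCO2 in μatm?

KH = 10^(−1.33) = 4.677×10^-2 mol kg⁻¹ atm⁻¹
pCO2 = [CO2*]/KH = 12.5×10^-6 / 4.677×10^-2 = 2.67×10^-4 atm = 267 μatm

pCO2 = 267 μatm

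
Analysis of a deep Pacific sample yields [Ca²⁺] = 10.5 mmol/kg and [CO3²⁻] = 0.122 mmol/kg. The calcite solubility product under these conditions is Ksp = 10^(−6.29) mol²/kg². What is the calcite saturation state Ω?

Ω = 2.50

Ksp = 10^(−6.29) = 5.129×10^-7
Ω = [Ca²⁺][CO3²⁻]/Ksp = (10.5×10^-3)(0.122×10^-3) / 5.129×10^-7 = 2.50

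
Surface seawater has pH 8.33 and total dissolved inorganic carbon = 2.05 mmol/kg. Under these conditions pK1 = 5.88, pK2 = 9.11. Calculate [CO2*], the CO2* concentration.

[CO2*] = 6.22 μmol/kg

α₀ = 1 / (1 + K1/[H⁺] + K1K2/[H⁺]²) = 1 / (1 + 10^+2.45 + 10^+1.67)
   = 1 / (1 + 281.84 + 46.774) = 1/329.61 = 0.003034
[CO2*] = α₀ × DIC = 0.003034 × 2.05 = 0.00622 mmol/kg = 6.22 μmol/kg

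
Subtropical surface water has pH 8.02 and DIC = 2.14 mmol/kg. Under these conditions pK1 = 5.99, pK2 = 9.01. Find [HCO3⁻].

[HCO3⁻] = 1.93 mmol/kg

α₁ = 1 / (1 + [H⁺]/K1 + K2/[H⁺]) = 1 / (1 + 10^-2.03 + 10^-0.99)
   = 1 / (1 + 0.0093325 + 0.10233) = 1/1.1117 = 0.8996
[HCO3⁻] = α₁ × DIC = 0.8996 × 2.14 = 1.93 mmol/kg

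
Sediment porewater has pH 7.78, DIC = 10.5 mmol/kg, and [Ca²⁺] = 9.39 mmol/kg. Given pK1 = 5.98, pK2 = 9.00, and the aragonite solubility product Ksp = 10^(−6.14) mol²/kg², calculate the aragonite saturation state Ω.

Ω = 7.62

α₂ = 1 / (1 + [H⁺]/K2 + [H⁺]²/(K1K2)) = 1 / (1 + 10^+1.22 + 10^-0.58)
   = 1 / (1 + 16.596 + 0.26303) = 1/17.859 = 0.05599
[CO3²⁻] = α₂ × DIC = 0.05599 × 10.5 = 0.5879 mmol/kg
Ksp = 10^(−6.14) = 7.244×10^-7
Ω = [Ca²⁺][CO3²⁻]/Ksp = (9.39×10^-3)(5.879×10^-4) / 7.244×10^-7 = 7.62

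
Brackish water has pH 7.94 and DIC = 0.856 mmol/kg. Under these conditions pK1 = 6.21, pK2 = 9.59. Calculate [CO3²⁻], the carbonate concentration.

[CO3²⁻] = 18.4 μmol/kg

α₂ = 1 / (1 + [H⁺]/K2 + [H⁺]²/(K1K2)) = 1 / (1 + 10^+1.65 + 10^-0.08)
   = 1 / (1 + 44.668 + 0.83176) = 1/46.500 = 0.02151
[CO3²⁻] = α₂ × DIC = 0.02151 × 0.856 = 0.0184 mmol/kg = 18.4 μmol/kg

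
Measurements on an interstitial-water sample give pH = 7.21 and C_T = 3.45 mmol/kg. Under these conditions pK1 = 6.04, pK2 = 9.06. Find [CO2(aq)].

[CO2*] = 0.216 mmol/kg

α₀ = 1 / (1 + K1/[H⁺] + K1K2/[H⁺]²) = 1 / (1 + 10^+1.17 + 10^-0.68)
   = 1 / (1 + 14.791 + 0.20893) = 1/16.000 = 0.06250
[CO2*] = α₀ × DIC = 0.06250 × 3.45 = 0.216 mmol/kg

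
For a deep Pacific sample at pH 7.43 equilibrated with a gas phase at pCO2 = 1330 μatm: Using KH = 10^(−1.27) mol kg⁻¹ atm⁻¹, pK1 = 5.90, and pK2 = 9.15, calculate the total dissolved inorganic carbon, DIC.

[CO2*] = KH · pCO2 = 10^(−1.27) × 1330×10^-6 = 7.143×10^-5 mol/kg
α₀ = 1/(1 + K1/[H⁺] + K1K2/[H⁺]²) = 1/(1 + 10^+1.53 + 10^-0.19) = 0.02815
DIC = [CO2*]/α₀ = 7.143×10^-5 / 0.02815 = 2.54 mmol/kg

DIC = 2.54 mmol/kg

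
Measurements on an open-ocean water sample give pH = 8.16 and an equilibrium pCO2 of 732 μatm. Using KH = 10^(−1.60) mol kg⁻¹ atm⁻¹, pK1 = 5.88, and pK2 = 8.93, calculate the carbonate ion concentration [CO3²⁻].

[CO3²⁻] = 0.595 mmol/kg

[CO2*] = KH · pCO2 = 10^(−1.60) × 732×10^-6 = 1.839×10^-5 mol/kg
α₀ = 1/(1 + K1/[H⁺] + K1K2/[H⁺]²) = 1/(1 + 10^+2.28 + 10^+1.51) = 0.004466
DIC = [CO2*]/α₀ = 1.839×10^-5 / 0.004466 = 4.117 mmol/kg
[CO3²⁻] = α₂·DIC; α₂ = 0.1445, so [CO3²⁻] = 0.1445 × 4.117 = 0.595 mmol/kg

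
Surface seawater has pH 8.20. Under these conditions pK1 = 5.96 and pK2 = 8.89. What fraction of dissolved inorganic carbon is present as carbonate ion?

α₂ = 1 / (1 + [H⁺]/K2 + [H⁺]²/(K1K2)) = 1 / (1 + 10^+0.69 + 10^-1.55)
   = 1 / (1 + 4.8978 + 0.028184) = 1/5.9260 = 0.1687

α₂ = 0.169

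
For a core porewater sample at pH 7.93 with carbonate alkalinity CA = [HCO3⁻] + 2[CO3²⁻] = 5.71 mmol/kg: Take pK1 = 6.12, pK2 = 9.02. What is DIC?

DIC = 5.39 mmol/kg

CA = [HCO3⁻] + 2[CO3²⁻] = (α₁ + 2α₂)·DIC
At pH 7.93: [H⁺]/K1 = 10^-1.81 = 0.015488, K2/[H⁺] = 10^-1.09 = 0.081283
α₁ = 1/(1 + 0.015488 + 0.081283) = 1/1.0968 = 0.9118; α₂ = α₁·K2/[H⁺] = 0.07411
α₁ + 2α₂ = 1.0600
DIC = CA / (α₁ + 2α₂) = 5.71 / 1.0600 = 5.39 mmol/kg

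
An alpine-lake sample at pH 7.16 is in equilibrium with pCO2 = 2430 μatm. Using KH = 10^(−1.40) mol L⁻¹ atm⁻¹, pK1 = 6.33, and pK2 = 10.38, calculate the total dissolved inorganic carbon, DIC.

DIC = 0.751 mmol/L

[CO2*] = KH · pCO2 = 10^(−1.40) × 2430×10^-6 = 9.674×10^-5 mol/L
α₀ = 1/(1 + K1/[H⁺] + K1K2/[H⁺]²) = 1/(1 + 10^+0.83 + 10^-2.39) = 0.1288
DIC = [CO2*]/α₀ = 9.674×10^-5 / 0.1288 = 0.751 mmol/L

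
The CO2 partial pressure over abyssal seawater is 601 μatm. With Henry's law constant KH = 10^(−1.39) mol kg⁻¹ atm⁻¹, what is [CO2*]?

[CO2*] = 24.5 μmol/kg

KH = 10^(−1.39) = 4.074×10^-2 mol kg⁻¹ atm⁻¹
[CO2*] = KH · pCO2 = 4.074×10^-2 × 601×10^-6 atm = 2.45×10^-5 mol/kg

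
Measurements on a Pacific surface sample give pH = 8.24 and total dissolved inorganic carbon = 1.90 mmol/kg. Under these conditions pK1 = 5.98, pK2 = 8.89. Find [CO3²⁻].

α₂ = 1 / (1 + [H⁺]/K2 + [H⁺]²/(K1K2)) = 1 / (1 + 10^+0.65 + 10^-1.61)
   = 1 / (1 + 4.4668 + 0.024547) = 1/5.4914 = 0.1821
[CO3²⁻] = α₂ × DIC = 0.1821 × 1.90 = 0.346 mmol/kg

[CO3²⁻] = 0.346 mmol/kg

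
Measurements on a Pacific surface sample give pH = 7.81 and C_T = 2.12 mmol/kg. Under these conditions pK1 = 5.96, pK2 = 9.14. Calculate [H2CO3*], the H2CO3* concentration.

[CO2*] = 0.0282 mmol/kg

α₀ = 1 / (1 + K1/[H⁺] + K1K2/[H⁺]²) = 1 / (1 + 10^+1.85 + 10^+0.52)
   = 1 / (1 + 70.795 + 3.3113) = 1/75.106 = 0.01331
[CO2*] = α₀ × DIC = 0.01331 × 2.12 = 0.0282 mmol/kg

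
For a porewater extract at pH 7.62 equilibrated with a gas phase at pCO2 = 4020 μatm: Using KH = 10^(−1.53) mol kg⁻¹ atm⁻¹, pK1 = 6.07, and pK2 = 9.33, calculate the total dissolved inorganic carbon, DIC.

[CO2*] = KH · pCO2 = 10^(−1.53) × 4020×10^-6 = 1.186×10^-4 mol/kg
α₀ = 1/(1 + K1/[H⁺] + K1K2/[H⁺]²) = 1/(1 + 10^+1.55 + 10^-0.16) = 0.02690
DIC = [CO2*]/α₀ = 1.186×10^-4 / 0.02690 = 4.41 mmol/kg

DIC = 4.41 mmol/kg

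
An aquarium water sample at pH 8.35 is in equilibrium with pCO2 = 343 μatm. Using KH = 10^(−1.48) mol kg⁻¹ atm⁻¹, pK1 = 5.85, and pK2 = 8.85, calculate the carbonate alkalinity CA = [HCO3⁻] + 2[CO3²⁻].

CA = 5.86 mmol/kg

[CO2*] = KH · pCO2 = 10^(−1.48) × 343×10^-6 = 1.136×10^-5 mol/kg
α₀ = 1/(1 + K1/[H⁺] + K1K2/[H⁺]²) = 1/(1 + 10^+2.50 + 10^+2.00) = 0.002397
DIC = [CO2*]/α₀ = 1.136×10^-5 / 0.002397 = 4.739 mmol/kg
CA = (α₁ + 2α₂)·DIC = (0.7579 + 2×0.2397) × 4.739 = 5.86 mmol/kg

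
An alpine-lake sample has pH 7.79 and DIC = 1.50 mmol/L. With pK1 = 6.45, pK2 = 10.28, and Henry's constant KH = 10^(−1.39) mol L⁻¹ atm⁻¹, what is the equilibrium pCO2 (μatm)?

pCO2 = 1600 μatm

α₀ = 1 / (1 + K1/[H⁺] + K1K2/[H⁺]²) = 1 / (1 + 10^+1.34 + 10^-1.15)
   = 1 / (1 + 21.878 + 0.070795) = 1/22.948 = 0.04358
[CO2*] = α₀ × DIC = 0.04358 × 1.50 = 0.06536 mmol/L
pCO2 = [CO2*]/KH = 6.536×10^-5 / 4.074×10^-2 = 1600 μatm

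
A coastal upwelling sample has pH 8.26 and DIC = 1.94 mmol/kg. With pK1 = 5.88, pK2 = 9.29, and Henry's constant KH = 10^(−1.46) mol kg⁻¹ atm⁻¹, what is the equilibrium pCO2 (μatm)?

α₀ = 1 / (1 + K1/[H⁺] + K1K2/[H⁺]²) = 1 / (1 + 10^+2.38 + 10^+1.35)
   = 1 / (1 + 239.88 + 22.387) = 1/263.27 = 0.003798
[CO2*] = α₀ × DIC = 0.003798 × 1.94 = 0.007369 mmol/kg = 7.369 μmol/kg
pCO2 = [CO2*]/KH = 7.369×10^-6 / 3.467×10^-2 = 213 μatm

pCO2 = 213 μatm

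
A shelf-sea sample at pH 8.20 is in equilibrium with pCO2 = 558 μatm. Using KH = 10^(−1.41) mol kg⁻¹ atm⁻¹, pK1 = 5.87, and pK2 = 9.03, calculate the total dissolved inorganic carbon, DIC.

DIC = 5.35 mmol/kg

[CO2*] = KH · pCO2 = 10^(−1.41) × 558×10^-6 = 2.171×10^-5 mol/kg
α₀ = 1/(1 + K1/[H⁺] + K1K2/[H⁺]²) = 1/(1 + 10^+2.33 + 10^+1.50) = 0.004058
DIC = [CO2*]/α₀ = 2.171×10^-5 / 0.004058 = 5.35 mmol/kg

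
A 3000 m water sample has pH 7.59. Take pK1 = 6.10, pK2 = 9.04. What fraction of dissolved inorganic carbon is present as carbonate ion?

α₂ = 1 / (1 + [H⁺]/K2 + [H⁺]²/(K1K2)) = 1 / (1 + 10^+1.45 + 10^-0.04)
   = 1 / (1 + 28.184 + 0.91201) = 1/30.096 = 0.03323

α₂ = 0.0332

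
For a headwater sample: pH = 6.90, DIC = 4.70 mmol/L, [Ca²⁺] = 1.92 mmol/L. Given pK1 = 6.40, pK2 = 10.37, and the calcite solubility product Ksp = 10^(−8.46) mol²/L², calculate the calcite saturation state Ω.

Ω = 0.670

α₂ = 1 / (1 + [H⁺]/K2 + [H⁺]²/(K1K2)) = 1 / (1 + 10^+3.47 + 10^+2.97)
   = 1 / (1 + 2951.2 + 933.25) = 1/3885.5 = 0.0002574
[CO3²⁻] = α₂ × DIC = 0.0002574 × 4.70 = 0.001210 mmol/L = 1.210 μmol/L
Ksp = 10^(−8.46) = 3.467×10^-9
Ω = [Ca²⁺][CO3²⁻]/Ksp = (1.92×10^-3)(1.210×10^-6) / 3.467×10^-9 = 0.670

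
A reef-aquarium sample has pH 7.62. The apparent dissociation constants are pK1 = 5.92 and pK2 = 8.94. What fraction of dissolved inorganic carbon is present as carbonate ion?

α₂ = 0.0448

α₂ = 1 / (1 + [H⁺]/K2 + [H⁺]²/(K1K2)) = 1 / (1 + 10^+1.32 + 10^-0.38)
   = 1 / (1 + 20.893 + 0.41687) = 1/22.310 = 0.04482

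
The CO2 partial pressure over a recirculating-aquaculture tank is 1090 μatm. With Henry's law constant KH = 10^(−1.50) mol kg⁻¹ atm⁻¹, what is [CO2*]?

[CO2*] = 34.5 μmol/kg

KH = 10^(−1.50) = 3.162×10^-2 mol kg⁻¹ atm⁻¹
[CO2*] = KH · pCO2 = 3.162×10^-2 × 1090×10^-6 atm = 3.45×10^-5 mol/kg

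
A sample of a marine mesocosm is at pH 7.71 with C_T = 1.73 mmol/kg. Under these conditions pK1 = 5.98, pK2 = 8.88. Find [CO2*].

α₀ = 1 / (1 + K1/[H⁺] + K1K2/[H⁺]²) = 1 / (1 + 10^+1.73 + 10^+0.56)
   = 1 / (1 + 53.703 + 3.6308) = 1/58.334 = 0.01714
[CO2*] = α₀ × DIC = 0.01714 × 1.73 = 0.0297 mmol/kg

[CO2*] = 0.0297 mmol/kg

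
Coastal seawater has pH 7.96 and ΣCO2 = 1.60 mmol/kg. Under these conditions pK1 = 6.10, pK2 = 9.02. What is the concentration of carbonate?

α₂ = 1 / (1 + [H⁺]/K2 + [H⁺]²/(K1K2)) = 1 / (1 + 10^+1.06 + 10^-0.80)
   = 1 / (1 + 11.482 + 0.15849) = 1/12.640 = 0.07911
[CO3²⁻] = α₂ × DIC = 0.07911 × 1.60 = 0.127 mmol/kg

[CO3²⁻] = 0.127 mmol/kg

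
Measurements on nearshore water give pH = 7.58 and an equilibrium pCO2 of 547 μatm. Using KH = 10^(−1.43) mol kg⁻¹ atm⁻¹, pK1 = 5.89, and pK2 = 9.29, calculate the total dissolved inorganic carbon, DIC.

[CO2*] = KH · pCO2 = 10^(−1.43) × 547×10^-6 = 2.032×10^-5 mol/kg
α₀ = 1/(1 + K1/[H⁺] + K1K2/[H⁺]²) = 1/(1 + 10^+1.69 + 10^-0.02) = 0.01963
DIC = [CO2*]/α₀ = 2.032×10^-5 / 0.01963 = 1.04 mmol/kg

DIC = 1.04 mmol/kg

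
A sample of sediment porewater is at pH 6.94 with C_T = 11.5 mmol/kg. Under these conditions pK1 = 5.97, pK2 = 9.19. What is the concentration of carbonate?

[CO3²⁻] = 0.0581 mmol/kg

α₂ = 1 / (1 + [H⁺]/K2 + [H⁺]²/(K1K2)) = 1 / (1 + 10^+2.25 + 10^+1.28)
   = 1 / (1 + 177.83 + 19.055) = 1/197.88 = 0.005054
[CO3²⁻] = α₂ × DIC = 0.005054 × 11.5 = 0.0581 mmol/kg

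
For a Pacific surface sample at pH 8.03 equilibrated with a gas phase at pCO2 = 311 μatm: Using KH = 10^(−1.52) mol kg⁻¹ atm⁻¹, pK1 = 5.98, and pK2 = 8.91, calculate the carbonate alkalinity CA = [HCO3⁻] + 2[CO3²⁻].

[CO2*] = KH · pCO2 = 10^(−1.52) × 311×10^-6 = 9.392×10^-6 mol/kg
α₀ = 1/(1 + K1/[H⁺] + K1K2/[H⁺]²) = 1/(1 + 10^+2.05 + 10^+1.17) = 0.007813
DIC = [CO2*]/α₀ = 9.392×10^-6 / 0.007813 = 1.202 mmol/kg
CA = (α₁ + 2α₂)·DIC = (0.8766 + 2×0.1156) × 1.202 = 1.33 mmol/kg

CA = 1.33 mmol/kg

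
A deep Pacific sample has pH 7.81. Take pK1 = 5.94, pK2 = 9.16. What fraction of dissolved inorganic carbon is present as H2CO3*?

α₀ = 1 / (1 + K1/[H⁺] + K1K2/[H⁺]²) = 1 / (1 + 10^+1.87 + 10^+0.52)
   = 1 / (1 + 74.131 + 3.3113) = 1/78.442 = 0.01275

α₀ = 0.0127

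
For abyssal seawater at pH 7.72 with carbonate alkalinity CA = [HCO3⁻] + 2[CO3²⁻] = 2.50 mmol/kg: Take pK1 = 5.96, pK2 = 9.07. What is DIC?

CA = [HCO3⁻] + 2[CO3²⁻] = (α₁ + 2α₂)·DIC
At pH 7.72: [H⁺]/K1 = 10^-1.76 = 0.017378, K2/[H⁺] = 10^-1.35 = 0.044668
α₁ = 1/(1 + 0.017378 + 0.044668) = 1/1.0620 = 0.9416; α₂ = α₁·K2/[H⁺] = 0.04206
α₁ + 2α₂ = 1.0257
DIC = CA / (α₁ + 2α₂) = 2.50 / 1.0257 = 2.44 mmol/kg

DIC = 2.44 mmol/kg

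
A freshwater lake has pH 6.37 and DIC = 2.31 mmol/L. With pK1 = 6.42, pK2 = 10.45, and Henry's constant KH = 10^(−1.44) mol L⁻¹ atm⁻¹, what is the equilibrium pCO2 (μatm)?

pCO2 = 3.36×10^4 μatm

α₀ = 1 / (1 + K1/[H⁺] + K1K2/[H⁺]²) = 1 / (1 + 10^-0.05 + 10^-4.13)
   = 1 / (1 + 0.89125 + 7.4131×10^-5) = 1/1.8913 = 0.5287
[CO2*] = α₀ × DIC = 0.5287 × 2.31 = 1.221 mmol/L
pCO2 = [CO2*]/KH = 1.221×10^-3 / 3.631×10^-2 = 3.36×10^4 μatm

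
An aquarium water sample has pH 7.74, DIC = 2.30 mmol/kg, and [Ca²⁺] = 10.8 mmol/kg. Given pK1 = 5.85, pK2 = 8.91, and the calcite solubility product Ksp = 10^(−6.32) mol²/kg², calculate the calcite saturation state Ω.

Ω = 3.25

α₂ = 1 / (1 + [H⁺]/K2 + [H⁺]²/(K1K2)) = 1 / (1 + 10^+1.17 + 10^-0.72)
   = 1 / (1 + 14.791 + 0.19055) = 1/15.982 = 0.06257
[CO3²⁻] = α₂ × DIC = 0.06257 × 2.30 = 0.1439 mmol/kg
Ksp = 10^(−6.32) = 4.786×10^-7
Ω = [Ca²⁺][CO3²⁻]/Ksp = (10.8×10^-3)(1.439×10^-4) / 4.786×10^-7 = 3.25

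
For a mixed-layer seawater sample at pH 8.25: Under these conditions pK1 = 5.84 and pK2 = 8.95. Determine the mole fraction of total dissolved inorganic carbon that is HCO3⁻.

α₁ = 1 / (1 + [H⁺]/K1 + K2/[H⁺]) = 1 / (1 + 10^-2.41 + 10^-0.70)
   = 1 / (1 + 0.0038905 + 0.19953) = 1/1.2034 = 0.8310

α₁ = 0.831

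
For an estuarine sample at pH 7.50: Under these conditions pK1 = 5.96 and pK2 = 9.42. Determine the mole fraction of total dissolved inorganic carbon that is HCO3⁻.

α₁ = 0.961

α₁ = 1 / (1 + [H⁺]/K1 + K2/[H⁺]) = 1 / (1 + 10^-1.54 + 10^-1.92)
   = 1 / (1 + 0.028840 + 0.012023) = 1/1.0409 = 0.9607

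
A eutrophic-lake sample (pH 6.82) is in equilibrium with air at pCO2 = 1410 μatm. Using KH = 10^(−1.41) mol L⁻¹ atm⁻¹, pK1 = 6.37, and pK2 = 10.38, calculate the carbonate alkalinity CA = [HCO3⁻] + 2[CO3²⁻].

[CO2*] = KH · pCO2 = 10^(−1.41) × 1410×10^-6 = 5.486×10^-5 mol/L
α₀ = 1/(1 + K1/[H⁺] + K1K2/[H⁺]²) = 1/(1 + 10^+0.45 + 10^-3.11) = 0.2618
DIC = [CO2*]/α₀ = 5.486×10^-5 / 0.2618 = 0.2095 mmol/L
CA = (α₁ + 2α₂)·DIC = (0.7380 + 2×0.0002033) × 0.2095 = 0.155 mmol/L

CA = 0.155 mmol/L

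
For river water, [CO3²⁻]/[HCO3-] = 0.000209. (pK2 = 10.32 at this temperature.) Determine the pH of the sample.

From K2 = [H⁺][CO3²⁻]/[HCO3-]:  pH = pK2 + log₁₀([CO3²⁻]/[HCO3-])
log₁₀(0.000209) = -3.680
pH = 10.32 + (-3.680) = 6.64

pH = 6.64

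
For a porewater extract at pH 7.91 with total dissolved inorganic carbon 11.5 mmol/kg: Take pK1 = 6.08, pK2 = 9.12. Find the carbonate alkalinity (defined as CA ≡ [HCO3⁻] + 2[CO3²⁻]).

CA = [HCO3⁻] + 2[CO3²⁻] = (α₁ + 2α₂)·DIC
At pH 7.91: [H⁺]/K1 = 10^-1.83 = 0.014791, K2/[H⁺] = 10^-1.21 = 0.061660
α₁ = 1/(1 + 0.014791 + 0.061660) = 1/1.0765 = 0.9290; α₂ = α₁·K2/[H⁺] = 0.05728
α₁ + 2α₂ = 1.0435
CA = 1.0435 × 11.5 = 12.0 mmol/kg

CA = 12.0 mmol/kg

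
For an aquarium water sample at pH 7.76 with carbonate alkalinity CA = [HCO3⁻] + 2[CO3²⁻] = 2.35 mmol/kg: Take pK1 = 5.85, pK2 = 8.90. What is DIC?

DIC = 2.23 mmol/kg

CA = [HCO3⁻] + 2[CO3²⁻] = (α₁ + 2α₂)·DIC
At pH 7.76: [H⁺]/K1 = 10^-1.91 = 0.012303, K2/[H⁺] = 10^-1.14 = 0.072444
α₁ = 1/(1 + 0.012303 + 0.072444) = 1/1.0847 = 0.9219; α₂ = α₁·K2/[H⁺] = 0.06678
α₁ + 2α₂ = 1.0554
DIC = CA / (α₁ + 2α₂) = 2.35 / 1.0554 = 2.23 mmol/kg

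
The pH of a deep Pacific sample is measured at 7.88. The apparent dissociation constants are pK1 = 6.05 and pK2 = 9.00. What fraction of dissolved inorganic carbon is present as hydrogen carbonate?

α₁ = 1 / (1 + [H⁺]/K1 + K2/[H⁺]) = 1 / (1 + 10^-1.83 + 10^-1.12)
   = 1 / (1 + 0.014791 + 0.075858) = 1/1.0906 = 0.9169

α₁ = 0.917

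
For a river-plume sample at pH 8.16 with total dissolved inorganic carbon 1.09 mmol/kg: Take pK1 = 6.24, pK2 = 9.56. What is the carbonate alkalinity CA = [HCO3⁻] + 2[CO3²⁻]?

CA = 1.12 mmol/kg

CA = [HCO3⁻] + 2[CO3²⁻] = (α₁ + 2α₂)·DIC
At pH 8.16: [H⁺]/K1 = 10^-1.92 = 0.012023, K2/[H⁺] = 10^-1.40 = 0.039811
α₁ = 1/(1 + 0.012023 + 0.039811) = 1/1.0518 = 0.9507; α₂ = α₁·K2/[H⁺] = 0.03785
α₁ + 2α₂ = 1.0264
CA = 1.0264 × 1.09 = 1.12 mmol/kg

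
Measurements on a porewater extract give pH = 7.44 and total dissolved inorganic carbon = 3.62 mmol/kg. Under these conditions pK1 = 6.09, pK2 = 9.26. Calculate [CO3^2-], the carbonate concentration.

[CO3²⁻] = 0.0517 mmol/kg

α₂ = 1 / (1 + [H⁺]/K2 + [H⁺]²/(K1K2)) = 1 / (1 + 10^+1.82 + 10^+0.47)
   = 1 / (1 + 66.069 + 2.9512) = 1/70.021 = 0.01428
[CO3²⁻] = α₂ × DIC = 0.01428 × 3.62 = 0.0517 mmol/kg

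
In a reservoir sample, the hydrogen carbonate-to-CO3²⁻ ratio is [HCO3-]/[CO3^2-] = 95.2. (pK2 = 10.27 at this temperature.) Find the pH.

pH = 8.29

From K2 = [H⁺][CO3^2-]/[HCO3-]:  pH = pK2 − log₁₀([HCO3-]/[CO3^2-])
log₁₀(95.2) = +1.979
pH = 10.27 − (+1.979) = 8.29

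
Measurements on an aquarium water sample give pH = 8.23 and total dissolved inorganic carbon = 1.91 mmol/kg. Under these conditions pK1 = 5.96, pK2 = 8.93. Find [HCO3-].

[HCO3⁻] = 1.59 mmol/kg

α₁ = 1 / (1 + [H⁺]/K1 + K2/[H⁺]) = 1 / (1 + 10^-2.27 + 10^-0.70)
   = 1 / (1 + 0.0053703 + 0.19953) = 1/1.2049 = 0.8299
[HCO3⁻] = α₁ × DIC = 0.8299 × 1.91 = 1.59 mmol/kg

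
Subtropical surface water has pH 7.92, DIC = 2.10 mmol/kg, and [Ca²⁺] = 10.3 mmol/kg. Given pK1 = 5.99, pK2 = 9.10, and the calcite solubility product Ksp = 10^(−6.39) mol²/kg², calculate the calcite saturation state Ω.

Ω = 3.25

α₂ = 1 / (1 + [H⁺]/K2 + [H⁺]²/(K1K2)) = 1 / (1 + 10^+1.18 + 10^-0.75)
   = 1 / (1 + 15.136 + 0.17783) = 1/16.313 = 0.06130
[CO3²⁻] = α₂ × DIC = 0.06130 × 2.10 = 0.1287 mmol/kg
Ksp = 10^(−6.39) = 4.074×10^-7
Ω = [Ca²⁺][CO3²⁻]/Ksp = (10.3×10^-3)(1.287×10^-4) / 4.074×10^-7 = 3.25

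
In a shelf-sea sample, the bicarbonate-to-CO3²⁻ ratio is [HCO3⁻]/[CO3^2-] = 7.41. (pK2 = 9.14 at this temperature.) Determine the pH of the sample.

From K2 = [H⁺][CO3^2-]/[HCO3⁻]:  pH = pK2 − log₁₀([HCO3⁻]/[CO3^2-])
log₁₀(7.41) = +0.870
pH = 9.14 − (+0.870) = 8.27

pH = 8.27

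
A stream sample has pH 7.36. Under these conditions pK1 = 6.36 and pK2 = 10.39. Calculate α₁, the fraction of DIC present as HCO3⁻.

α₁ = 0.908

α₁ = 1 / (1 + [H⁺]/K1 + K2/[H⁺]) = 1 / (1 + 10^-1.00 + 10^-3.03)
   = 1 / (1 + 0.10000 + 0.00093325) = 1/1.1009 = 0.9083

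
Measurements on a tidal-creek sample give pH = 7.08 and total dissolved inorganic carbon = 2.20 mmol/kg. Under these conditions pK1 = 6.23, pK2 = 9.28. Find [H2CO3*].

[CO2*] = 0.271 mmol/kg

α₀ = 1 / (1 + K1/[H⁺] + K1K2/[H⁺]²) = 1 / (1 + 10^+0.85 + 10^-1.35)
   = 1 / (1 + 7.0795 + 0.044668) = 1/8.1241 = 0.1231
[CO2*] = α₀ × DIC = 0.1231 × 2.20 = 0.271 mmol/kg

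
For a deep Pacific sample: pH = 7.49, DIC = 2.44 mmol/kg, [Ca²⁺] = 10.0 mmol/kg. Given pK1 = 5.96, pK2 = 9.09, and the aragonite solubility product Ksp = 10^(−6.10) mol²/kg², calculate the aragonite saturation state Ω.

α₂ = 1 / (1 + [H⁺]/K2 + [H⁺]²/(K1K2)) = 1 / (1 + 10^+1.60 + 10^+0.07)
   = 1 / (1 + 39.811 + 1.1749) = 1/41.986 = 0.02382
[CO3²⁻] = α₂ × DIC = 0.02382 × 2.44 = 0.05812 mmol/kg
Ksp = 10^(−6.10) = 7.943×10^-7
Ω = [Ca²⁺][CO3²⁻]/Ksp = (10.0×10^-3)(5.812×10^-5) / 7.943×10^-7 = 0.732

Ω = 0.732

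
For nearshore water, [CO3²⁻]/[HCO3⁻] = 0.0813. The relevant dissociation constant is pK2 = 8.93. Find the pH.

pH = 7.84

From K2 = [H⁺][CO3²⁻]/[HCO3⁻]:  pH = pK2 + log₁₀([CO3²⁻]/[HCO3⁻])
log₁₀(0.0813) = -1.090
pH = 8.93 + (-1.090) = 7.84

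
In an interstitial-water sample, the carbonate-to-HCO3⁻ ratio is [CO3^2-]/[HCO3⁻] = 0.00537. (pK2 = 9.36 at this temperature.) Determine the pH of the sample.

From K2 = [H⁺][CO3^2-]/[HCO3⁻]:  pH = pK2 + log₁₀([CO3^2-]/[HCO3⁻])
log₁₀(0.00537) = -2.270
pH = 9.36 + (-2.270) = 7.09

pH = 7.09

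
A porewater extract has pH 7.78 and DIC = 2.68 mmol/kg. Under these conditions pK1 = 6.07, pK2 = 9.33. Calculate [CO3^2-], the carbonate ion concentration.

[CO3²⁻] = 0.0721 mmol/kg

α₂ = 1 / (1 + [H⁺]/K2 + [H⁺]²/(K1K2)) = 1 / (1 + 10^+1.55 + 10^-0.16)
   = 1 / (1 + 35.481 + 0.69183) = 1/37.173 = 0.02690
[CO3²⁻] = α₂ × DIC = 0.02690 × 2.68 = 0.0721 mmol/kg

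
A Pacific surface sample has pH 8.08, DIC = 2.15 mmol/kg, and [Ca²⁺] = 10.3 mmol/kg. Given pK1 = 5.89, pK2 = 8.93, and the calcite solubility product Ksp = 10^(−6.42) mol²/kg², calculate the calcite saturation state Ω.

α₂ = 1 / (1 + [H⁺]/K2 + [H⁺]²/(K1K2)) = 1 / (1 + 10^+0.85 + 10^-1.34)
   = 1 / (1 + 7.0795 + 0.045709) = 1/8.1252 = 0.1231
[CO3²⁻] = α₂ × DIC = 0.1231 × 2.15 = 0.2646 mmol/kg
Ksp = 10^(−6.42) = 3.802×10^-7
Ω = [Ca²⁺][CO3²⁻]/Ksp = (10.3×10^-3)(2.646×10^-4) / 3.802×10^-7 = 7.17

Ω = 7.17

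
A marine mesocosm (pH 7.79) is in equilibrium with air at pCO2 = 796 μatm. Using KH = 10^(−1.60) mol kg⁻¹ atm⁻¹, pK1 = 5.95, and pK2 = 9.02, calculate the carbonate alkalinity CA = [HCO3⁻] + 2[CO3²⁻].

[CO2*] = KH · pCO2 = 10^(−1.60) × 796×10^-6 = 1.999×10^-5 mol/kg
α₀ = 1/(1 + K1/[H⁺] + K1K2/[H⁺]²) = 1/(1 + 10^+1.84 + 10^+0.61) = 0.01347
DIC = [CO2*]/α₀ = 1.999×10^-5 / 0.01347 = 1.485 mmol/kg
CA = (α₁ + 2α₂)·DIC = (0.9317 + 2×0.05486) × 1.485 = 1.55 mmol/kg

CA = 1.55 mmol/kg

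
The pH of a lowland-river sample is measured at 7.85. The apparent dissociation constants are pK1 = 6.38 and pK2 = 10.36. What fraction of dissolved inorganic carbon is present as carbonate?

α₂ = 0.00298

α₂ = 1 / (1 + [H⁺]/K2 + [H⁺]²/(K1K2)) = 1 / (1 + 10^+2.51 + 10^+1.04)
   = 1 / (1 + 323.59 + 10.965) = 1/335.56 = 0.002980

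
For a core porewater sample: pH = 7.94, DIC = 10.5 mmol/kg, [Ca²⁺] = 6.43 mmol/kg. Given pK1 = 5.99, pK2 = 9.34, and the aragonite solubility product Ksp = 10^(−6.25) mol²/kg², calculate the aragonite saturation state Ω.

Ω = 4.55

α₂ = 1 / (1 + [H⁺]/K2 + [H⁺]²/(K1K2)) = 1 / (1 + 10^+1.40 + 10^-0.55)
   = 1 / (1 + 25.119 + 0.28184) = 1/26.401 = 0.03788
[CO3²⁻] = α₂ × DIC = 0.03788 × 10.5 = 0.3977 mmol/kg
Ksp = 10^(−6.25) = 5.623×10^-7
Ω = [Ca²⁺][CO3²⁻]/Ksp = (6.43×10^-3)(3.977×10^-4) / 5.623×10^-7 = 4.55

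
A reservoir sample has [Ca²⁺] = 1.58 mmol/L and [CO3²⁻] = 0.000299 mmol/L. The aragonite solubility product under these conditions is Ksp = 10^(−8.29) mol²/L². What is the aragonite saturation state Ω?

Ω = 0.0921

Ksp = 10^(−8.29) = 5.129×10^-9
Ω = [Ca²⁺][CO3²⁻]/Ksp = (1.58×10^-3)(0.000299×10^-3) / 5.129×10^-9 = 0.0921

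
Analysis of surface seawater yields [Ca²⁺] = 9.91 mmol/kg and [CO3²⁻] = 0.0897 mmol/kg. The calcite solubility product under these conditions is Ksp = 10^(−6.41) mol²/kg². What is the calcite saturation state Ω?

Ksp = 10^(−6.41) = 3.890×10^-7
Ω = [Ca²⁺][CO3²⁻]/Ksp = (9.91×10^-3)(0.0897×10^-3) / 3.890×10^-7 = 2.28

Ω = 2.28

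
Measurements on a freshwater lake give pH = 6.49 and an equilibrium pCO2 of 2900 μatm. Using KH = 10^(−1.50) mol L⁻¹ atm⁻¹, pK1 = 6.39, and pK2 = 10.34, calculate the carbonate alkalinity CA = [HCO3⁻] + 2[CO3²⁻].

CA = 0.115 mmol/L

[CO2*] = KH · pCO2 = 10^(−1.50) × 2900×10^-6 = 9.171×10^-5 mol/L
α₀ = 1/(1 + K1/[H⁺] + K1K2/[H⁺]²) = 1/(1 + 10^+0.10 + 10^-3.75) = 0.4427
DIC = [CO2*]/α₀ = 9.171×10^-5 / 0.4427 = 0.2072 mmol/L
CA = (α₁ + 2α₂)·DIC = (0.5573 + 2×7.872×10^-5) × 0.2072 = 0.115 mmol/L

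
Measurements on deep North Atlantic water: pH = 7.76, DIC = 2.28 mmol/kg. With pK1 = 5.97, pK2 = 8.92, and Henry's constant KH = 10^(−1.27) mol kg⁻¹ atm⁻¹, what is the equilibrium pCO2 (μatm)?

α₀ = 1 / (1 + K1/[H⁺] + K1K2/[H⁺]²) = 1 / (1 + 10^+1.79 + 10^+0.63)
   = 1 / (1 + 61.660 + 4.2658) = 1/66.925 = 0.01494
[CO2*] = α₀ × DIC = 0.01494 × 2.28 = 0.03407 mmol/kg
pCO2 = [CO2*]/KH = 3.407×10^-5 / 5.370×10^-2 = 634 μatm

pCO2 = 634 μatm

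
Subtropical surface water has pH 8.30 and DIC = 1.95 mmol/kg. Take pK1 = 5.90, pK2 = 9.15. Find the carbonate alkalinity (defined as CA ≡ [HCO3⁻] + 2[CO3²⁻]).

CA = 2.18 mmol/kg

CA = [HCO3⁻] + 2[CO3²⁻] = (α₁ + 2α₂)·DIC
At pH 8.30: [H⁺]/K1 = 10^-2.40 = 0.0039811, K2/[H⁺] = 10^-0.85 = 0.14125
α₁ = 1/(1 + 0.0039811 + 0.14125) = 1/1.1452 = 0.8732; α₂ = α₁·K2/[H⁺] = 0.1233
α₁ + 2α₂ = 1.1199
CA = 1.1199 × 1.95 = 2.18 mmol/kg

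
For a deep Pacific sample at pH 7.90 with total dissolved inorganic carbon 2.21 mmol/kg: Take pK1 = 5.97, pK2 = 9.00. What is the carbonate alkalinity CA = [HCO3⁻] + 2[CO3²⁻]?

CA = 2.35 mmol/kg

CA = [HCO3⁻] + 2[CO3²⁻] = (α₁ + 2α₂)·DIC
At pH 7.90: [H⁺]/K1 = 10^-1.93 = 0.011749, K2/[H⁺] = 10^-1.10 = 0.079433
α₁ = 1/(1 + 0.011749 + 0.079433) = 1/1.0912 = 0.9164; α₂ = α₁·K2/[H⁺] = 0.07280
α₁ + 2α₂ = 1.0620
CA = 1.0620 × 2.21 = 2.35 mmol/kg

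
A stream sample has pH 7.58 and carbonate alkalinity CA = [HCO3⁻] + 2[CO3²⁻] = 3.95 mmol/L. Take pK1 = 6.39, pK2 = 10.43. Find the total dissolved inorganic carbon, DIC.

CA = [HCO3⁻] + 2[CO3²⁻] = (α₁ + 2α₂)·DIC
At pH 7.58: [H⁺]/K1 = 10^-1.19 = 0.064565, K2/[H⁺] = 10^-2.85 = 0.0014125
α₁ = 1/(1 + 0.064565 + 0.0014125) = 1/1.0660 = 0.9381; α₂ = α₁·K2/[H⁺] = 0.001325
α₁ + 2α₂ = 0.9408
DIC = CA / (α₁ + 2α₂) = 3.95 / 0.9408 = 4.20 mmol/L

DIC = 4.20 mmol/L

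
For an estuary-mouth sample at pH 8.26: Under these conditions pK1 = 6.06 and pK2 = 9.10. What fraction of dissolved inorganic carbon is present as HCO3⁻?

α₁ = 1 / (1 + [H⁺]/K1 + K2/[H⁺]) = 1 / (1 + 10^-2.20 + 10^-0.84)
   = 1 / (1 + 0.0063096 + 0.14454) = 1/1.1509 = 0.8689

α₁ = 0.869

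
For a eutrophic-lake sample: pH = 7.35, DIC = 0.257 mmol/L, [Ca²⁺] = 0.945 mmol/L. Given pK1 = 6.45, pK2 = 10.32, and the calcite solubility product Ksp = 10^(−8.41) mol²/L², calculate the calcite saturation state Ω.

Ω = 0.0594

α₂ = 1 / (1 + [H⁺]/K2 + [H⁺]²/(K1K2)) = 1 / (1 + 10^+2.97 + 10^+2.07)
   = 1 / (1 + 933.25 + 117.49) = 1/1051.7 = 0.0009508
[CO3²⁻] = α₂ × DIC = 0.0009508 × 0.257 = 0.0002444 mmol/L = 0.2444 μmol/L
Ksp = 10^(−8.41) = 3.890×10^-9
Ω = [Ca²⁺][CO3²⁻]/Ksp = (0.945×10^-3)(2.444×10^-7) / 3.890×10^-9 = 0.0594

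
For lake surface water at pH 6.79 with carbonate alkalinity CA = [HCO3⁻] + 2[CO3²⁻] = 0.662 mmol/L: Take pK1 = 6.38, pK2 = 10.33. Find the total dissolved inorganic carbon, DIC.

CA = [HCO3⁻] + 2[CO3²⁻] = (α₁ + 2α₂)·DIC
At pH 6.79: [H⁺]/K1 = 10^-0.41 = 0.38905, K2/[H⁺] = 10^-3.54 = 0.00028840
α₁ = 1/(1 + 0.38905 + 0.00028840) = 1/1.3893 = 0.7198; α₂ = α₁·K2/[H⁺] = 0.0002076
α₁ + 2α₂ = 0.7202
DIC = CA / (α₁ + 2α₂) = 0.662 / 0.7202 = 0.919 mmol/L

DIC = 0.919 mmol/L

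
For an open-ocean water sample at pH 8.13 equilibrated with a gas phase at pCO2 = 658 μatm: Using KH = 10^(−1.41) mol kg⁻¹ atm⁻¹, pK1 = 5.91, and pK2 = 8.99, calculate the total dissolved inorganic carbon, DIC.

[CO2*] = KH · pCO2 = 10^(−1.41) × 658×10^-6 = 2.560×10^-5 mol/kg
α₀ = 1/(1 + K1/[H⁺] + K1K2/[H⁺]²) = 1/(1 + 10^+2.22 + 10^+1.36) = 0.005267
DIC = [CO2*]/α₀ = 2.560×10^-5 / 0.005267 = 4.86 mmol/kg

DIC = 4.86 mmol/kg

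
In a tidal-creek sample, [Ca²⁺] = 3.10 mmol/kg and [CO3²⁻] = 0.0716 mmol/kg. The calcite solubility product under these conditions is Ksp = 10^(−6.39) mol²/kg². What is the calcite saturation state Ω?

Ksp = 10^(−6.39) = 4.074×10^-7
Ω = [Ca²⁺][CO3²⁻]/Ksp = (3.10×10^-3)(0.0716×10^-3) / 4.074×10^-7 = 0.545

Ω = 0.545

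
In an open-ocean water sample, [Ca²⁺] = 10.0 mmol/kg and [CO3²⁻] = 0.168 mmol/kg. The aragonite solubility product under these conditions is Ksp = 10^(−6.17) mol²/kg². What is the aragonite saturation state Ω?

Ω = 2.48

Ksp = 10^(−6.17) = 6.761×10^-7
Ω = [Ca²⁺][CO3²⁻]/Ksp = (10.0×10^-3)(0.168×10^-3) / 6.761×10^-7 = 2.48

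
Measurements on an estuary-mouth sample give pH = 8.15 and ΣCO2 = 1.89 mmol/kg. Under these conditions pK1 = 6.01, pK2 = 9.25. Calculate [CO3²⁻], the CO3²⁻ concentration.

[CO3²⁻] = 0.138 mmol/kg

α₂ = 1 / (1 + [H⁺]/K2 + [H⁺]²/(K1K2)) = 1 / (1 + 10^+1.10 + 10^-1.04)
   = 1 / (1 + 12.589 + 0.091201) = 1/13.680 = 0.07310
[CO3²⁻] = α₂ × DIC = 0.07310 × 1.89 = 0.138 mmol/kg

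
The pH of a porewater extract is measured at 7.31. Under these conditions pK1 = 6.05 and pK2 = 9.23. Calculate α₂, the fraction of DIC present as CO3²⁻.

α₂ = 1 / (1 + [H⁺]/K2 + [H⁺]²/(K1K2)) = 1 / (1 + 10^+1.92 + 10^+0.66)
   = 1 / (1 + 83.176 + 4.5709) = 1/88.747 = 0.01127

α₂ = 0.0113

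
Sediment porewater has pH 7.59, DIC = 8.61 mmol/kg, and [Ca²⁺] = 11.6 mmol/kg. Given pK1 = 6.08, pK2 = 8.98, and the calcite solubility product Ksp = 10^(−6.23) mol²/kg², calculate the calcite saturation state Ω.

Ω = 6.45

α₂ = 1 / (1 + [H⁺]/K2 + [H⁺]²/(K1K2)) = 1 / (1 + 10^+1.39 + 10^-0.12)
   = 1 / (1 + 24.547 + 0.75858) = 1/26.306 = 0.03801
[CO3²⁻] = α₂ × DIC = 0.03801 × 8.61 = 0.3273 mmol/kg
Ksp = 10^(−6.23) = 5.888×10^-7
Ω = [Ca²⁺][CO3²⁻]/Ksp = (11.6×10^-3)(3.273×10^-4) / 5.888×10^-7 = 6.45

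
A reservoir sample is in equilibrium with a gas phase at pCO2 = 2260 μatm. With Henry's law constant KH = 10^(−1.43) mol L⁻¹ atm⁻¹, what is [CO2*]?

[CO2*] = 84.0 μmol/L

KH = 10^(−1.43) = 3.715×10^-2 mol L⁻¹ atm⁻¹
[CO2*] = KH · pCO2 = 3.715×10^-2 × 2260×10^-6 atm = 8.40×10^-5 mol/L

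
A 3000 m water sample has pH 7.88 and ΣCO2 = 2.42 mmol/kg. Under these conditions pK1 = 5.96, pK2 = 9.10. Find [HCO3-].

[HCO3⁻] = 2.26 mmol/kg

α₁ = 1 / (1 + [H⁺]/K1 + K2/[H⁺]) = 1 / (1 + 10^-1.92 + 10^-1.22)
   = 1 / (1 + 0.012023 + 0.060256) = 1/1.0723 = 0.9326
[HCO3⁻] = α₁ × DIC = 0.9326 × 2.42 = 2.26 mmol/kg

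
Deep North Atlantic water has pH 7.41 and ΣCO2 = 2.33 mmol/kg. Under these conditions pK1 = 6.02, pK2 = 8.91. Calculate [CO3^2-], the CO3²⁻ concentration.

[CO3²⁻] = 0.0687 mmol/kg

α₂ = 1 / (1 + [H⁺]/K2 + [H⁺]²/(K1K2)) = 1 / (1 + 10^+1.50 + 10^+0.11)
   = 1 / (1 + 31.623 + 1.2882) = 1/33.911 = 0.02949
[CO3²⁻] = α₂ × DIC = 0.02949 × 2.33 = 0.0687 mmol/kg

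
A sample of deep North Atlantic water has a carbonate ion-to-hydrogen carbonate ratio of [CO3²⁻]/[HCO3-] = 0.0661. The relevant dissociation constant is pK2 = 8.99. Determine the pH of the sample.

From K2 = [H⁺][CO3²⁻]/[HCO3-]:  pH = pK2 + log₁₀([CO3²⁻]/[HCO3-])
log₁₀(0.0661) = -1.180
pH = 8.99 + (-1.180) = 7.81

pH = 7.81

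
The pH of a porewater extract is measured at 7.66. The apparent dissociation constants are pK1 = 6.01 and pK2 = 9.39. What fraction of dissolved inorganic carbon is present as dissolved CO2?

α₀ = 1 / (1 + K1/[H⁺] + K1K2/[H⁺]²) = 1 / (1 + 10^+1.65 + 10^-0.08)
   = 1 / (1 + 44.668 + 0.83176) = 1/46.500 = 0.02151

α₀ = 0.0215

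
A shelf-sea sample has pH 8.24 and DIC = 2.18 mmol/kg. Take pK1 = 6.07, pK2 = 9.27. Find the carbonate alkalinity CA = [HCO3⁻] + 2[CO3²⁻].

CA = [HCO3⁻] + 2[CO3²⁻] = (α₁ + 2α₂)·DIC
At pH 8.24: [H⁺]/K1 = 10^-2.17 = 0.0067608, K2/[H⁺] = 10^-1.03 = 0.093325
α₁ = 1/(1 + 0.0067608 + 0.093325) = 1/1.1001 = 0.9090; α₂ = α₁·K2/[H⁺] = 0.08483
α₁ + 2α₂ = 1.0787
CA = 1.0787 × 2.18 = 2.35 mmol/kg

CA = 2.35 mmol/kg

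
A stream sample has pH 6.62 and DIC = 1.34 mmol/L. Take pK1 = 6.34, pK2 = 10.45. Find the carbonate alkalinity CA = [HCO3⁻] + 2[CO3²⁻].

CA = [HCO3⁻] + 2[CO3²⁻] = (α₁ + 2α₂)·DIC
At pH 6.62: [H⁺]/K1 = 10^-0.28 = 0.52481, K2/[H⁺] = 10^-3.83 = 0.00014791
α₁ = 1/(1 + 0.52481 + 0.00014791) = 1/1.5250 = 0.6558; α₂ = α₁·K2/[H⁺] = 9.699×10^-5
α₁ + 2α₂ = 0.6560
CA = 0.6560 × 1.34 = 0.879 mmol/L

CA = 0.879 mmol/L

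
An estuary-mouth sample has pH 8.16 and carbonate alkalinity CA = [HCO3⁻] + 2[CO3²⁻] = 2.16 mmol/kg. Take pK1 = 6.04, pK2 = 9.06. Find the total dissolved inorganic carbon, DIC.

CA = [HCO3⁻] + 2[CO3²⁻] = (α₁ + 2α₂)·DIC
At pH 8.16: [H⁺]/K1 = 10^-2.12 = 0.0075858, K2/[H⁺] = 10^-0.90 = 0.12589
α₁ = 1/(1 + 0.0075858 + 0.12589) = 1/1.1335 = 0.8822; α₂ = α₁·K2/[H⁺] = 0.1111
α₁ + 2α₂ = 1.1044
DIC = CA / (α₁ + 2α₂) = 2.16 / 1.1044 = 1.96 mmol/kg

DIC = 1.96 mmol/kg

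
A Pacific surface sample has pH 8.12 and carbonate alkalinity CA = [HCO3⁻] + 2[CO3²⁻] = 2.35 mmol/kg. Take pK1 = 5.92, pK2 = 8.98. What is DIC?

DIC = 2.11 mmol/kg

CA = [HCO3⁻] + 2[CO3²⁻] = (α₁ + 2α₂)·DIC
At pH 8.12: [H⁺]/K1 = 10^-2.20 = 0.0063096, K2/[H⁺] = 10^-0.86 = 0.13804
α₁ = 1/(1 + 0.0063096 + 0.13804) = 1/1.1443 = 0.8739; α₂ = α₁·K2/[H⁺] = 0.1206
α₁ + 2α₂ = 1.1151
DIC = CA / (α₁ + 2α₂) = 2.35 / 1.1151 = 2.11 mmol/kg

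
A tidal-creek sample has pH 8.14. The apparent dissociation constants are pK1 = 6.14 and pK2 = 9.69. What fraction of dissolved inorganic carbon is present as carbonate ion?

α₂ = 1 / (1 + [H⁺]/K2 + [H⁺]²/(K1K2)) = 1 / (1 + 10^+1.55 + 10^-0.45)
   = 1 / (1 + 35.481 + 0.35481) = 1/36.836 = 0.02715

α₂ = 0.0271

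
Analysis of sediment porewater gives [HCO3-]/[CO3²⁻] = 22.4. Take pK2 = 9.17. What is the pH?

From K2 = [H⁺][CO3²⁻]/[HCO3-]:  pH = pK2 − log₁₀([HCO3-]/[CO3²⁻])
log₁₀(22.4) = +1.350
pH = 9.17 − (+1.350) = 7.82

pH = 7.82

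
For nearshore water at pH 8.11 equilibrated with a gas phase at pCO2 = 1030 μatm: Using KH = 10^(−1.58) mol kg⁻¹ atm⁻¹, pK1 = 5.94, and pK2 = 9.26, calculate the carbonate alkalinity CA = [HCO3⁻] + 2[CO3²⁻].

[CO2*] = KH · pCO2 = 10^(−1.58) × 1030×10^-6 = 2.709×10^-5 mol/kg
α₀ = 1/(1 + K1/[H⁺] + K1K2/[H⁺]²) = 1/(1 + 10^+2.17 + 10^+1.02) = 0.006274
DIC = [CO2*]/α₀ = 2.709×10^-5 / 0.006274 = 4.318 mmol/kg
CA = (α₁ + 2α₂)·DIC = (0.9280 + 2×0.06570) × 4.318 = 4.57 mmol/kg

CA = 4.57 mmol/kg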